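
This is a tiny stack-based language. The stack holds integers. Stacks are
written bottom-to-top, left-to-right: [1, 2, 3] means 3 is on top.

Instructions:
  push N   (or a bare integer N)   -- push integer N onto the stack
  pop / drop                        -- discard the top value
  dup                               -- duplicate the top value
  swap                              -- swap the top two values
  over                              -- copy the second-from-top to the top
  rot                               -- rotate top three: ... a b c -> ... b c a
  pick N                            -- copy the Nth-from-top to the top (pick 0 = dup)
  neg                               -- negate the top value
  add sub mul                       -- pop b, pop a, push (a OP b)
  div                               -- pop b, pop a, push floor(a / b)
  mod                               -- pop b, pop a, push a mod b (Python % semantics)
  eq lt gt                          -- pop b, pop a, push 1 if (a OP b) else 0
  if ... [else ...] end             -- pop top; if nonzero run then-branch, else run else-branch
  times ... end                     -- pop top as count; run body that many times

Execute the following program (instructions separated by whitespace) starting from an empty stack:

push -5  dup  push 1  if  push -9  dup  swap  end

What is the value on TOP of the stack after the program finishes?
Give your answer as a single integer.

Answer: -9

Derivation:
After 'push -5': [-5]
After 'dup': [-5, -5]
After 'push 1': [-5, -5, 1]
After 'if': [-5, -5]
After 'push -9': [-5, -5, -9]
After 'dup': [-5, -5, -9, -9]
After 'swap': [-5, -5, -9, -9]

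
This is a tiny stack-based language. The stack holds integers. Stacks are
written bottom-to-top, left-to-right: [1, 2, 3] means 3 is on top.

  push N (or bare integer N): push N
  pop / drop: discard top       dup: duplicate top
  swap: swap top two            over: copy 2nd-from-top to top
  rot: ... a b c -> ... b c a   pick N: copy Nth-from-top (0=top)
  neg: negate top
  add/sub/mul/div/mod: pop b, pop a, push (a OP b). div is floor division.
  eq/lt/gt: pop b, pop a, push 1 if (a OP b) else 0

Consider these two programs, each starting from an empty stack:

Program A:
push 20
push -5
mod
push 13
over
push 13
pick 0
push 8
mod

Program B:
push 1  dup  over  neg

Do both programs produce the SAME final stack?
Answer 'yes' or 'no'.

Answer: no

Derivation:
Program A trace:
  After 'push 20': [20]
  After 'push -5': [20, -5]
  After 'mod': [0]
  After 'push 13': [0, 13]
  After 'over': [0, 13, 0]
  After 'push 13': [0, 13, 0, 13]
  After 'pick 0': [0, 13, 0, 13, 13]
  After 'push 8': [0, 13, 0, 13, 13, 8]
  After 'mod': [0, 13, 0, 13, 5]
Program A final stack: [0, 13, 0, 13, 5]

Program B trace:
  After 'push 1': [1]
  After 'dup': [1, 1]
  After 'over': [1, 1, 1]
  After 'neg': [1, 1, -1]
Program B final stack: [1, 1, -1]
Same: no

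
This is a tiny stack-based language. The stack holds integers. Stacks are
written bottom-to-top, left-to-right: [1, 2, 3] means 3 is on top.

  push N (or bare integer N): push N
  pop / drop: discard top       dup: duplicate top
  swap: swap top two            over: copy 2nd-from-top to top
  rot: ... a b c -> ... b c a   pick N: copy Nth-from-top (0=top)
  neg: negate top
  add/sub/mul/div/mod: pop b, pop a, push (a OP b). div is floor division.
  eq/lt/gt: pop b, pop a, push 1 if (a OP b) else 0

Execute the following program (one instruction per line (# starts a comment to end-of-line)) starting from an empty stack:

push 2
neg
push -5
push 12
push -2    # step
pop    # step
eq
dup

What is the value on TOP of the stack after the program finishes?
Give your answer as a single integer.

Answer: 0

Derivation:
After 'push 2': [2]
After 'neg': [-2]
After 'push -5': [-2, -5]
After 'push 12': [-2, -5, 12]
After 'push -2': [-2, -5, 12, -2]
After 'pop': [-2, -5, 12]
After 'eq': [-2, 0]
After 'dup': [-2, 0, 0]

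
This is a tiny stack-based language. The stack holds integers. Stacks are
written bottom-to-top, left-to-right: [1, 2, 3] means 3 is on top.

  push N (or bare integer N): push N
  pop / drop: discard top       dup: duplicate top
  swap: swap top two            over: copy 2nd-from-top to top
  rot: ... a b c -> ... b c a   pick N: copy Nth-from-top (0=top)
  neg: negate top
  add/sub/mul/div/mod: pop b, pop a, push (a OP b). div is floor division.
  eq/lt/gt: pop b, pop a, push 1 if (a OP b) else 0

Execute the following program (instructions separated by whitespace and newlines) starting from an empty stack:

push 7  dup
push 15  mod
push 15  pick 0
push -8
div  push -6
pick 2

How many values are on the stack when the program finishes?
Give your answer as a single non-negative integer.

After 'push 7': stack = [7] (depth 1)
After 'dup': stack = [7, 7] (depth 2)
After 'push 15': stack = [7, 7, 15] (depth 3)
After 'mod': stack = [7, 7] (depth 2)
After 'push 15': stack = [7, 7, 15] (depth 3)
After 'pick 0': stack = [7, 7, 15, 15] (depth 4)
After 'push -8': stack = [7, 7, 15, 15, -8] (depth 5)
After 'div': stack = [7, 7, 15, -2] (depth 4)
After 'push -6': stack = [7, 7, 15, -2, -6] (depth 5)
After 'pick 2': stack = [7, 7, 15, -2, -6, 15] (depth 6)

Answer: 6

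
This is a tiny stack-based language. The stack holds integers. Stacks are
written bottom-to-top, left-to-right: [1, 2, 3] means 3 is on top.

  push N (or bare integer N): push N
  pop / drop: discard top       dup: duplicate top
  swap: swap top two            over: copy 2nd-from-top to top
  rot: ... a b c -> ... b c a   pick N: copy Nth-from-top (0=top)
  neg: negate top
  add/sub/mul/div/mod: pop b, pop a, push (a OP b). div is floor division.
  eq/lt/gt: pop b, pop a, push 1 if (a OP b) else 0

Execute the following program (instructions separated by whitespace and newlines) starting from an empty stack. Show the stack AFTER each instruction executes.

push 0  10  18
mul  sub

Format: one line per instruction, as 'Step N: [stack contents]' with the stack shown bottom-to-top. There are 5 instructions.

Step 1: [0]
Step 2: [0, 10]
Step 3: [0, 10, 18]
Step 4: [0, 180]
Step 5: [-180]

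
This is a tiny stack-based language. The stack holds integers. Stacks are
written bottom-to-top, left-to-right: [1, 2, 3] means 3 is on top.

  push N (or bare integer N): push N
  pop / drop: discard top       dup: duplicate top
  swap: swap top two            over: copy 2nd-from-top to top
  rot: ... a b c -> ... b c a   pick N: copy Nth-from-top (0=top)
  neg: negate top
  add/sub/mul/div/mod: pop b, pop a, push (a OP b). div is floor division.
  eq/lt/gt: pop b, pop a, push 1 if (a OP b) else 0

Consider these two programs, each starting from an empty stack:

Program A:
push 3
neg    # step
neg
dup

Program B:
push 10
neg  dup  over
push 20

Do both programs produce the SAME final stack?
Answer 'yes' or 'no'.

Program A trace:
  After 'push 3': [3]
  After 'neg': [-3]
  After 'neg': [3]
  After 'dup': [3, 3]
Program A final stack: [3, 3]

Program B trace:
  After 'push 10': [10]
  After 'neg': [-10]
  After 'dup': [-10, -10]
  After 'over': [-10, -10, -10]
  After 'push 20': [-10, -10, -10, 20]
Program B final stack: [-10, -10, -10, 20]
Same: no

Answer: no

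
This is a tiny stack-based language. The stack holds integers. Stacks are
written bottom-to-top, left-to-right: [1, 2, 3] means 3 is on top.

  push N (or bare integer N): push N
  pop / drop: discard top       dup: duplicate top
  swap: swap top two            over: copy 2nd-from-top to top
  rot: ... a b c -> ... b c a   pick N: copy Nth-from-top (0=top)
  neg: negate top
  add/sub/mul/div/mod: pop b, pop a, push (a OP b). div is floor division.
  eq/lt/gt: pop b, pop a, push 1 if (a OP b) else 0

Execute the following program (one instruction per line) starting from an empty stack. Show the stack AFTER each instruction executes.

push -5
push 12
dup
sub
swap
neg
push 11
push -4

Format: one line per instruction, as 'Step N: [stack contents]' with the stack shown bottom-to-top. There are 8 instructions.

Step 1: [-5]
Step 2: [-5, 12]
Step 3: [-5, 12, 12]
Step 4: [-5, 0]
Step 5: [0, -5]
Step 6: [0, 5]
Step 7: [0, 5, 11]
Step 8: [0, 5, 11, -4]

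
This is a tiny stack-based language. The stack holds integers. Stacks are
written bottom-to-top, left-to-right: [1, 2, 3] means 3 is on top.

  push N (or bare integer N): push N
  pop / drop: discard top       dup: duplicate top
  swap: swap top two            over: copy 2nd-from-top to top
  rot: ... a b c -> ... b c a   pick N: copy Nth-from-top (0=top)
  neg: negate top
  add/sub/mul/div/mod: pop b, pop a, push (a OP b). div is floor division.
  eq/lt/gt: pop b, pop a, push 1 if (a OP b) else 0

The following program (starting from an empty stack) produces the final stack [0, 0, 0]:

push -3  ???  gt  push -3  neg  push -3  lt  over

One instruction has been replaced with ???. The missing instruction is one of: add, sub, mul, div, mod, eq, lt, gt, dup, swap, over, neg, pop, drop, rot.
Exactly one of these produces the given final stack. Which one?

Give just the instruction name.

Stack before ???: [-3]
Stack after ???:  [-3, -3]
The instruction that transforms [-3] -> [-3, -3] is: dup

Answer: dup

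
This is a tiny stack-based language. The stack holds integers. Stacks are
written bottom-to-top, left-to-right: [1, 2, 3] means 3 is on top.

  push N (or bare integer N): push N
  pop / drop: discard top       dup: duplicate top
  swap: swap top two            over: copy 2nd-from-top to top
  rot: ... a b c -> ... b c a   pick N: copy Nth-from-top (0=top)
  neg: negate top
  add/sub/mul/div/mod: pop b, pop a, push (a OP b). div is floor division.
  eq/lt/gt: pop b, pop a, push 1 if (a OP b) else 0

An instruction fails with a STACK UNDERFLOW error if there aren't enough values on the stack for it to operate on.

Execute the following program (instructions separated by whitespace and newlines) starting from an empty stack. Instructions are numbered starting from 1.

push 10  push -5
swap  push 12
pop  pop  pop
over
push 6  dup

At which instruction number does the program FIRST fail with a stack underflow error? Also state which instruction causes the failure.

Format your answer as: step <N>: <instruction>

Answer: step 8: over

Derivation:
Step 1 ('push 10'): stack = [10], depth = 1
Step 2 ('push -5'): stack = [10, -5], depth = 2
Step 3 ('swap'): stack = [-5, 10], depth = 2
Step 4 ('push 12'): stack = [-5, 10, 12], depth = 3
Step 5 ('pop'): stack = [-5, 10], depth = 2
Step 6 ('pop'): stack = [-5], depth = 1
Step 7 ('pop'): stack = [], depth = 0
Step 8 ('over'): needs 2 value(s) but depth is 0 — STACK UNDERFLOW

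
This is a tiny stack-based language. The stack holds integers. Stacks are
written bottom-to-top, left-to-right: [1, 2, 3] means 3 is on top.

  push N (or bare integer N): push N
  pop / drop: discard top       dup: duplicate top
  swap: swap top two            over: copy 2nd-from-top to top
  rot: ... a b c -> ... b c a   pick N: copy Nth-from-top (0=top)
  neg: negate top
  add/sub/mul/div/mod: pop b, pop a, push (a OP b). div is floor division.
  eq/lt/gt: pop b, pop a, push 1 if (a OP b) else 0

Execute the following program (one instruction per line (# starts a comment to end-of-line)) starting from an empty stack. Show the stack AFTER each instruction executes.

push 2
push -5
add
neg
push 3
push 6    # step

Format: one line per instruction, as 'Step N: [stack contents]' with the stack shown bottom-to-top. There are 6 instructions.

Step 1: [2]
Step 2: [2, -5]
Step 3: [-3]
Step 4: [3]
Step 5: [3, 3]
Step 6: [3, 3, 6]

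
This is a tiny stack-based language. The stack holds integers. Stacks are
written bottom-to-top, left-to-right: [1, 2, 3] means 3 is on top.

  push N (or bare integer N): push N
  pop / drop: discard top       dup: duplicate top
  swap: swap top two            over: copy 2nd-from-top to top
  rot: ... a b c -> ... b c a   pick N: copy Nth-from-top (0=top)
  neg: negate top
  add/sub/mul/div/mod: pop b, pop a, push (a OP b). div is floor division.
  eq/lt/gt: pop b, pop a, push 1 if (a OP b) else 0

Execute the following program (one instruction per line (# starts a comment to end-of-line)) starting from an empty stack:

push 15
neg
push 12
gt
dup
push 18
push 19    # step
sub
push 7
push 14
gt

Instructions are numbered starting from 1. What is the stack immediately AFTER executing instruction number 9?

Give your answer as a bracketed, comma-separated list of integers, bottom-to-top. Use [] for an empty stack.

Step 1 ('push 15'): [15]
Step 2 ('neg'): [-15]
Step 3 ('push 12'): [-15, 12]
Step 4 ('gt'): [0]
Step 5 ('dup'): [0, 0]
Step 6 ('push 18'): [0, 0, 18]
Step 7 ('push 19'): [0, 0, 18, 19]
Step 8 ('sub'): [0, 0, -1]
Step 9 ('push 7'): [0, 0, -1, 7]

Answer: [0, 0, -1, 7]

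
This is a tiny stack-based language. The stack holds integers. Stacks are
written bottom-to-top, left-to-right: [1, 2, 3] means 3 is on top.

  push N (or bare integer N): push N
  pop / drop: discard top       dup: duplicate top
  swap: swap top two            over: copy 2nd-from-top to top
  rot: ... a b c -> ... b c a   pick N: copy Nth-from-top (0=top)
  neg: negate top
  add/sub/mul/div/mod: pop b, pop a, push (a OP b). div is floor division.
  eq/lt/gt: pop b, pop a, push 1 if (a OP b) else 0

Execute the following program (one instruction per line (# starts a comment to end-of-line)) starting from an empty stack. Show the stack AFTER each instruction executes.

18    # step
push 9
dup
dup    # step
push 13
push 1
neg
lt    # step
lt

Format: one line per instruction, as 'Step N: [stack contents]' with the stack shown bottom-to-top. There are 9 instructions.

Step 1: [18]
Step 2: [18, 9]
Step 3: [18, 9, 9]
Step 4: [18, 9, 9, 9]
Step 5: [18, 9, 9, 9, 13]
Step 6: [18, 9, 9, 9, 13, 1]
Step 7: [18, 9, 9, 9, 13, -1]
Step 8: [18, 9, 9, 9, 0]
Step 9: [18, 9, 9, 0]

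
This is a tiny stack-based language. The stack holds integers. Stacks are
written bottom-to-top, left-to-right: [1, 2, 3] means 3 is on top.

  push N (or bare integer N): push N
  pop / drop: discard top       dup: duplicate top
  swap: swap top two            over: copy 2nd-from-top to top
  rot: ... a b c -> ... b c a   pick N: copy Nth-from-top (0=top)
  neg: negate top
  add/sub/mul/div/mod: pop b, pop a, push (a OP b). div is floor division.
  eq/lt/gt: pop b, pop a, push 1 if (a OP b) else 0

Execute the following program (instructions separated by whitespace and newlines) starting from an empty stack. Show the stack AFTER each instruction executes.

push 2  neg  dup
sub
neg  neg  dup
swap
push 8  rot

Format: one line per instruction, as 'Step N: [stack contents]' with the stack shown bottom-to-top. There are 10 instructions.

Step 1: [2]
Step 2: [-2]
Step 3: [-2, -2]
Step 4: [0]
Step 5: [0]
Step 6: [0]
Step 7: [0, 0]
Step 8: [0, 0]
Step 9: [0, 0, 8]
Step 10: [0, 8, 0]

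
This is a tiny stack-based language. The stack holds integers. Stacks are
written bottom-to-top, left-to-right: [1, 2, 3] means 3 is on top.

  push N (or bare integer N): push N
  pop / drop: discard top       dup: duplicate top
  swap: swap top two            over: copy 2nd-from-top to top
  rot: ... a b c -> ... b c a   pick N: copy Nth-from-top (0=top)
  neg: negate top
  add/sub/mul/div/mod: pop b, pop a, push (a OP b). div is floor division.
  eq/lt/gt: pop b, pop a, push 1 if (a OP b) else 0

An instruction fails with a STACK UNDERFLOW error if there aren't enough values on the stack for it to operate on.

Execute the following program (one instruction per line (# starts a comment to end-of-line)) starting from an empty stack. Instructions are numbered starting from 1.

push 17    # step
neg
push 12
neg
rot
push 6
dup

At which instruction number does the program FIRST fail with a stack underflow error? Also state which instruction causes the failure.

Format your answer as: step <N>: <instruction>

Answer: step 5: rot

Derivation:
Step 1 ('push 17'): stack = [17], depth = 1
Step 2 ('neg'): stack = [-17], depth = 1
Step 3 ('push 12'): stack = [-17, 12], depth = 2
Step 4 ('neg'): stack = [-17, -12], depth = 2
Step 5 ('rot'): needs 3 value(s) but depth is 2 — STACK UNDERFLOW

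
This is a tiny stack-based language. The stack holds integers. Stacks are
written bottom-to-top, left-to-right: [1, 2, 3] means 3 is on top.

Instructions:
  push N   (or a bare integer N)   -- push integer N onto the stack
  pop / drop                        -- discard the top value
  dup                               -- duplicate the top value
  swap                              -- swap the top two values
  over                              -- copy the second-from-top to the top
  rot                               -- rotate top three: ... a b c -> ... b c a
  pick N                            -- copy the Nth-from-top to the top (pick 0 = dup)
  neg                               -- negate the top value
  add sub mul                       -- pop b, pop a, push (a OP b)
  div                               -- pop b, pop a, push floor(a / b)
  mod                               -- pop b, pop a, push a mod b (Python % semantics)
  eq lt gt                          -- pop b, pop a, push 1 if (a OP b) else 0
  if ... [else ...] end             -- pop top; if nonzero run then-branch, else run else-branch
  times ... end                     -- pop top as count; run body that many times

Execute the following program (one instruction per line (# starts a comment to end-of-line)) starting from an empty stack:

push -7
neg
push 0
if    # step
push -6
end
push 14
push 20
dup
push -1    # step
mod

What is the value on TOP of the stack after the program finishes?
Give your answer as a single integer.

After 'push -7': [-7]
After 'neg': [7]
After 'push 0': [7, 0]
After 'if': [7]
After 'push 14': [7, 14]
After 'push 20': [7, 14, 20]
After 'dup': [7, 14, 20, 20]
After 'push -1': [7, 14, 20, 20, -1]
After 'mod': [7, 14, 20, 0]

Answer: 0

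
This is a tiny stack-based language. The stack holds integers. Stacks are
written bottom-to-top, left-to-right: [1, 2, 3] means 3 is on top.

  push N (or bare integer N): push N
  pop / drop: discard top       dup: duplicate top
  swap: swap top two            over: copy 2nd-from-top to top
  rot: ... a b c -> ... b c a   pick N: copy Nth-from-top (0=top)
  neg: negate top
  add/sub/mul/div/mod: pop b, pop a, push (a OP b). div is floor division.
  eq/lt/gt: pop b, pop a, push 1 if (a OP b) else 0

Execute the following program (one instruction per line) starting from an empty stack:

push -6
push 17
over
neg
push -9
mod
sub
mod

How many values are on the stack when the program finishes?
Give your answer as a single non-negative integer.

Answer: 1

Derivation:
After 'push -6': stack = [-6] (depth 1)
After 'push 17': stack = [-6, 17] (depth 2)
After 'over': stack = [-6, 17, -6] (depth 3)
After 'neg': stack = [-6, 17, 6] (depth 3)
After 'push -9': stack = [-6, 17, 6, -9] (depth 4)
After 'mod': stack = [-6, 17, -3] (depth 3)
After 'sub': stack = [-6, 20] (depth 2)
After 'mod': stack = [14] (depth 1)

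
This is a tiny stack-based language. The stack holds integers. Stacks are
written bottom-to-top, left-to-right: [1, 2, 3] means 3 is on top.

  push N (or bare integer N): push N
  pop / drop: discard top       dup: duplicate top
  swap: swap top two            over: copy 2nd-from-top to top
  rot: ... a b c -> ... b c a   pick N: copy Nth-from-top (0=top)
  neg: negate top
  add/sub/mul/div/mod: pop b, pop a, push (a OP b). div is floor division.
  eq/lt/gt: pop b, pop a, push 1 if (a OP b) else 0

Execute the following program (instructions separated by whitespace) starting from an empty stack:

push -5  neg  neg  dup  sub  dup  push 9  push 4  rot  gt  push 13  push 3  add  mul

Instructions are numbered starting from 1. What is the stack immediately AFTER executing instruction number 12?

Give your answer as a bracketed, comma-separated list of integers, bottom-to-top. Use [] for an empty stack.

Answer: [0, 9, 1, 13, 3]

Derivation:
Step 1 ('push -5'): [-5]
Step 2 ('neg'): [5]
Step 3 ('neg'): [-5]
Step 4 ('dup'): [-5, -5]
Step 5 ('sub'): [0]
Step 6 ('dup'): [0, 0]
Step 7 ('push 9'): [0, 0, 9]
Step 8 ('push 4'): [0, 0, 9, 4]
Step 9 ('rot'): [0, 9, 4, 0]
Step 10 ('gt'): [0, 9, 1]
Step 11 ('push 13'): [0, 9, 1, 13]
Step 12 ('push 3'): [0, 9, 1, 13, 3]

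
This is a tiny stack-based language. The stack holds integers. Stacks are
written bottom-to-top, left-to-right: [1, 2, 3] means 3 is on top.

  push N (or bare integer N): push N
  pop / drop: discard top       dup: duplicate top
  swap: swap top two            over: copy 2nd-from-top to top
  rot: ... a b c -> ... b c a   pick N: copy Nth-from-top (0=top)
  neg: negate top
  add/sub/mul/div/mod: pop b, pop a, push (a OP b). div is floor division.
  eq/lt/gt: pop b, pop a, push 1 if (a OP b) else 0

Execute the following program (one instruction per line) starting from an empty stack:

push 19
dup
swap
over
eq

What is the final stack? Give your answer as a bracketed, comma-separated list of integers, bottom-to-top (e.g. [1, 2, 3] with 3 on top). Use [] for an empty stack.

Answer: [19, 1]

Derivation:
After 'push 19': [19]
After 'dup': [19, 19]
After 'swap': [19, 19]
After 'over': [19, 19, 19]
After 'eq': [19, 1]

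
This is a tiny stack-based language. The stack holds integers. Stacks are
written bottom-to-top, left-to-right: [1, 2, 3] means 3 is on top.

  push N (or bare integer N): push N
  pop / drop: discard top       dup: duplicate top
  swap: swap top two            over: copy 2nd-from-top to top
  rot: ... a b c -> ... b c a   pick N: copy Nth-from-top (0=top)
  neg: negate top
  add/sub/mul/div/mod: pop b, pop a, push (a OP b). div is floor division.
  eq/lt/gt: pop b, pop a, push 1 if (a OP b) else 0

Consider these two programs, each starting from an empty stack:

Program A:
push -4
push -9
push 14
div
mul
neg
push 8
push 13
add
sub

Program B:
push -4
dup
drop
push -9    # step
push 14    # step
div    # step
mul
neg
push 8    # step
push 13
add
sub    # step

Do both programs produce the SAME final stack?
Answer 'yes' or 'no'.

Program A trace:
  After 'push -4': [-4]
  After 'push -9': [-4, -9]
  After 'push 14': [-4, -9, 14]
  After 'div': [-4, -1]
  After 'mul': [4]
  After 'neg': [-4]
  After 'push 8': [-4, 8]
  After 'push 13': [-4, 8, 13]
  After 'add': [-4, 21]
  After 'sub': [-25]
Program A final stack: [-25]

Program B trace:
  After 'push -4': [-4]
  After 'dup': [-4, -4]
  After 'drop': [-4]
  After 'push -9': [-4, -9]
  After 'push 14': [-4, -9, 14]
  After 'div': [-4, -1]
  After 'mul': [4]
  After 'neg': [-4]
  After 'push 8': [-4, 8]
  After 'push 13': [-4, 8, 13]
  After 'add': [-4, 21]
  After 'sub': [-25]
Program B final stack: [-25]
Same: yes

Answer: yes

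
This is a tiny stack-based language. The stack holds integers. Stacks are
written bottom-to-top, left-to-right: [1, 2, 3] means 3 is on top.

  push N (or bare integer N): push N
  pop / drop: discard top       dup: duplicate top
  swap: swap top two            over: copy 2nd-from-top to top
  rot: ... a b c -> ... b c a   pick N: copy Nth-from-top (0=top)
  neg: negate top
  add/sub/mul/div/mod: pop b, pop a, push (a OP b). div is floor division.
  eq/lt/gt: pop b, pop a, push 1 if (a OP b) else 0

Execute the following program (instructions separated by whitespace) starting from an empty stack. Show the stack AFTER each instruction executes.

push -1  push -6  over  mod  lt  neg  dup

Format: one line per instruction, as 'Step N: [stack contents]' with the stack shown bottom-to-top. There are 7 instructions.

Step 1: [-1]
Step 2: [-1, -6]
Step 3: [-1, -6, -1]
Step 4: [-1, 0]
Step 5: [1]
Step 6: [-1]
Step 7: [-1, -1]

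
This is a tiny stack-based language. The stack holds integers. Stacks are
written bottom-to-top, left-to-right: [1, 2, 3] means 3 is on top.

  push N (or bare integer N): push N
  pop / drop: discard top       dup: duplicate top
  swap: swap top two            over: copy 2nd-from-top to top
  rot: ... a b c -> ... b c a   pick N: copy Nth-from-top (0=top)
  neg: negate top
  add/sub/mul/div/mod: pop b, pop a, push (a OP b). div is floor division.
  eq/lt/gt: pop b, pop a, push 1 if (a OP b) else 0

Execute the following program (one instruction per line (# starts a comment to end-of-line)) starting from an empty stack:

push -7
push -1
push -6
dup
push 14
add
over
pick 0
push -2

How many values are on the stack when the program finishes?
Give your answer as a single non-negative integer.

Answer: 7

Derivation:
After 'push -7': stack = [-7] (depth 1)
After 'push -1': stack = [-7, -1] (depth 2)
After 'push -6': stack = [-7, -1, -6] (depth 3)
After 'dup': stack = [-7, -1, -6, -6] (depth 4)
After 'push 14': stack = [-7, -1, -6, -6, 14] (depth 5)
After 'add': stack = [-7, -1, -6, 8] (depth 4)
After 'over': stack = [-7, -1, -6, 8, -6] (depth 5)
After 'pick 0': stack = [-7, -1, -6, 8, -6, -6] (depth 6)
After 'push -2': stack = [-7, -1, -6, 8, -6, -6, -2] (depth 7)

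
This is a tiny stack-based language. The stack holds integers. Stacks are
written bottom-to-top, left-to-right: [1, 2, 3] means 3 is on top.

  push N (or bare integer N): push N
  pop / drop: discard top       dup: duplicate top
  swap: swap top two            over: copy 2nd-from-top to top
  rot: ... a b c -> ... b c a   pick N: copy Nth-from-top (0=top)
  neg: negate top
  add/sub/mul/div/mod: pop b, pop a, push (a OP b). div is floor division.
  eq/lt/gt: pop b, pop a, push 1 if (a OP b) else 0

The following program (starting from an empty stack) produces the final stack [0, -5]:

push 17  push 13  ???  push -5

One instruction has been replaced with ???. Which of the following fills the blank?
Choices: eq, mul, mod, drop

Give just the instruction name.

Answer: eq

Derivation:
Stack before ???: [17, 13]
Stack after ???:  [0]
Checking each choice:
  eq: MATCH
  mul: produces [221, -5]
  mod: produces [4, -5]
  drop: produces [17, -5]


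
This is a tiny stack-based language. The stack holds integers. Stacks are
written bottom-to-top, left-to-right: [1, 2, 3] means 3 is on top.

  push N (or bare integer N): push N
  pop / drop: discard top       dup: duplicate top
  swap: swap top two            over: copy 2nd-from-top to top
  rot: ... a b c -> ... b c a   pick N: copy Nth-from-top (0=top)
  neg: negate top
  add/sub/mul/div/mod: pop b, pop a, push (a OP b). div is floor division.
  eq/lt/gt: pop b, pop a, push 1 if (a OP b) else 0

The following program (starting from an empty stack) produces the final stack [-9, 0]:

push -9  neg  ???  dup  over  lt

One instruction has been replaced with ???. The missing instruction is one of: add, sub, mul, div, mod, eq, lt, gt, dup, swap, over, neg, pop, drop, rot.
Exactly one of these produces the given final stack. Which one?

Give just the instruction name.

Stack before ???: [9]
Stack after ???:  [-9]
The instruction that transforms [9] -> [-9] is: neg

Answer: neg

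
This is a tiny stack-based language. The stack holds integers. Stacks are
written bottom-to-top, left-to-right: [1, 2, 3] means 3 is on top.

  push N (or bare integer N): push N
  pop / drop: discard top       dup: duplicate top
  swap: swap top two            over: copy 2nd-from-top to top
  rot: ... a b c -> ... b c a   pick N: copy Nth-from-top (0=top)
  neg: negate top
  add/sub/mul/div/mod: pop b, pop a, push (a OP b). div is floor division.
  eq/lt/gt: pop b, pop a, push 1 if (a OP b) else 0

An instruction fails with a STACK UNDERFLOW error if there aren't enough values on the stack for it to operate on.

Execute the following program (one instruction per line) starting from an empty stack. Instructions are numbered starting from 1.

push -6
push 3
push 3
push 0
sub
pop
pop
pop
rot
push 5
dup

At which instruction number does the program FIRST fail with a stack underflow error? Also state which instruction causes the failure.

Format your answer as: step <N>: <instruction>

Step 1 ('push -6'): stack = [-6], depth = 1
Step 2 ('push 3'): stack = [-6, 3], depth = 2
Step 3 ('push 3'): stack = [-6, 3, 3], depth = 3
Step 4 ('push 0'): stack = [-6, 3, 3, 0], depth = 4
Step 5 ('sub'): stack = [-6, 3, 3], depth = 3
Step 6 ('pop'): stack = [-6, 3], depth = 2
Step 7 ('pop'): stack = [-6], depth = 1
Step 8 ('pop'): stack = [], depth = 0
Step 9 ('rot'): needs 3 value(s) but depth is 0 — STACK UNDERFLOW

Answer: step 9: rot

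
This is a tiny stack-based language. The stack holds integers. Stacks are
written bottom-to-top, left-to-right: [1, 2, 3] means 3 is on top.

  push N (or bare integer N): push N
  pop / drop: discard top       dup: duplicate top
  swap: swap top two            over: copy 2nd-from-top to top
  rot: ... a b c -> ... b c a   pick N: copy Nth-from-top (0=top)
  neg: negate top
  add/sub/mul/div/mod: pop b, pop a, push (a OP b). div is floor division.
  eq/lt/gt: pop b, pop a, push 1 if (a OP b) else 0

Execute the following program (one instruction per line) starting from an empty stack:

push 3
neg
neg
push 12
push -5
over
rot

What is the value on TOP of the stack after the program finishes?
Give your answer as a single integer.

Answer: 12

Derivation:
After 'push 3': [3]
After 'neg': [-3]
After 'neg': [3]
After 'push 12': [3, 12]
After 'push -5': [3, 12, -5]
After 'over': [3, 12, -5, 12]
After 'rot': [3, -5, 12, 12]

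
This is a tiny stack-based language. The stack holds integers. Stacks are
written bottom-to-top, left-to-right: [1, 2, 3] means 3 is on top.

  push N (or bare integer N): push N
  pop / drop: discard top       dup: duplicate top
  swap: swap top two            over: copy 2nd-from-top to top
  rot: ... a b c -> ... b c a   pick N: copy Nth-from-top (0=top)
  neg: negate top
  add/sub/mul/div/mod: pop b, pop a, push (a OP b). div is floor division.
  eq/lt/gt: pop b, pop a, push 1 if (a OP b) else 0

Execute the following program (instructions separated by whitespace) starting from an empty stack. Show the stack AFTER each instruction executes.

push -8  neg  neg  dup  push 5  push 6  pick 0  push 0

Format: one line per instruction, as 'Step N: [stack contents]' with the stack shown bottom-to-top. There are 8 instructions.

Step 1: [-8]
Step 2: [8]
Step 3: [-8]
Step 4: [-8, -8]
Step 5: [-8, -8, 5]
Step 6: [-8, -8, 5, 6]
Step 7: [-8, -8, 5, 6, 6]
Step 8: [-8, -8, 5, 6, 6, 0]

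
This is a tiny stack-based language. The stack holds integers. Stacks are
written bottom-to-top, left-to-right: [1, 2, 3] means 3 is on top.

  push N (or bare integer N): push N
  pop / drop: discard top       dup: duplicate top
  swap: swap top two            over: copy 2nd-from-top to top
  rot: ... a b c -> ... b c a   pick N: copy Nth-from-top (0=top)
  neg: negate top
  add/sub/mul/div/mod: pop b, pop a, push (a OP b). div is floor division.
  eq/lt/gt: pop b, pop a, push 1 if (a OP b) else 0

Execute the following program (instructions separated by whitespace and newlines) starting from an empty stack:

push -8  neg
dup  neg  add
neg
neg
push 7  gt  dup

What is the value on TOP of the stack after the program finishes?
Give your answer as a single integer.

Answer: 0

Derivation:
After 'push -8': [-8]
After 'neg': [8]
After 'dup': [8, 8]
After 'neg': [8, -8]
After 'add': [0]
After 'neg': [0]
After 'neg': [0]
After 'push 7': [0, 7]
After 'gt': [0]
After 'dup': [0, 0]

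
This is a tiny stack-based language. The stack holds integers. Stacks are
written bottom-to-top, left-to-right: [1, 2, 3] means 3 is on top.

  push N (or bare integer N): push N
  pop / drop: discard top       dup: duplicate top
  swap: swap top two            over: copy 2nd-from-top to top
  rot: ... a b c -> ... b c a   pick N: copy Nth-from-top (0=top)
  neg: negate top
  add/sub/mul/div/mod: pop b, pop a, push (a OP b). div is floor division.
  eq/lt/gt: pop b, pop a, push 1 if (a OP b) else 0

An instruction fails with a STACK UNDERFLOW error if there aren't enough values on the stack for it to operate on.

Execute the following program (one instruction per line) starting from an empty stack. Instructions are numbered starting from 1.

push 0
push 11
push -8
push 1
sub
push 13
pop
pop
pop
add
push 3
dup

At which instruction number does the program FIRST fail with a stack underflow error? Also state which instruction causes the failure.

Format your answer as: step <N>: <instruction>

Answer: step 10: add

Derivation:
Step 1 ('push 0'): stack = [0], depth = 1
Step 2 ('push 11'): stack = [0, 11], depth = 2
Step 3 ('push -8'): stack = [0, 11, -8], depth = 3
Step 4 ('push 1'): stack = [0, 11, -8, 1], depth = 4
Step 5 ('sub'): stack = [0, 11, -9], depth = 3
Step 6 ('push 13'): stack = [0, 11, -9, 13], depth = 4
Step 7 ('pop'): stack = [0, 11, -9], depth = 3
Step 8 ('pop'): stack = [0, 11], depth = 2
Step 9 ('pop'): stack = [0], depth = 1
Step 10 ('add'): needs 2 value(s) but depth is 1 — STACK UNDERFLOW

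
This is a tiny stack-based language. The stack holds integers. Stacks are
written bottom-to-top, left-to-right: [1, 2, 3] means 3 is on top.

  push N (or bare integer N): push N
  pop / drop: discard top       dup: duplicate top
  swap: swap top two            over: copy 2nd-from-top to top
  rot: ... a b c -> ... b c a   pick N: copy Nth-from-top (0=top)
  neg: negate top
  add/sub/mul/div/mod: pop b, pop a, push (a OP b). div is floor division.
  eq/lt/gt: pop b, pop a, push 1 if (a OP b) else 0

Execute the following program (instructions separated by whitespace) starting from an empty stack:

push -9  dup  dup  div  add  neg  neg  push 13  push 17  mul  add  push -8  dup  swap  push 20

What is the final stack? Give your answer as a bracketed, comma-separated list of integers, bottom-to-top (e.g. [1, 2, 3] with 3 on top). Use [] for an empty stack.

After 'push -9': [-9]
After 'dup': [-9, -9]
After 'dup': [-9, -9, -9]
After 'div': [-9, 1]
After 'add': [-8]
After 'neg': [8]
After 'neg': [-8]
After 'push 13': [-8, 13]
After 'push 17': [-8, 13, 17]
After 'mul': [-8, 221]
After 'add': [213]
After 'push -8': [213, -8]
After 'dup': [213, -8, -8]
After 'swap': [213, -8, -8]
After 'push 20': [213, -8, -8, 20]

Answer: [213, -8, -8, 20]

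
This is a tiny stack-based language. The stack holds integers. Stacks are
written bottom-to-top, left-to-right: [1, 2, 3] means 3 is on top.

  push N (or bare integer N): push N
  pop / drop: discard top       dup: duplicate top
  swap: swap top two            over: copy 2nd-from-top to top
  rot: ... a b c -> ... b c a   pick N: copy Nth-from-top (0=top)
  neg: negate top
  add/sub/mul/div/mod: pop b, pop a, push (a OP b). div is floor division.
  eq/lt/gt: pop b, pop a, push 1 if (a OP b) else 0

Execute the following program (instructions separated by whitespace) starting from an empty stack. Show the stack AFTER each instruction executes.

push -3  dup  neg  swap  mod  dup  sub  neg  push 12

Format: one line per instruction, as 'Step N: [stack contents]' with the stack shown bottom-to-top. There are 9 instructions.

Step 1: [-3]
Step 2: [-3, -3]
Step 3: [-3, 3]
Step 4: [3, -3]
Step 5: [0]
Step 6: [0, 0]
Step 7: [0]
Step 8: [0]
Step 9: [0, 12]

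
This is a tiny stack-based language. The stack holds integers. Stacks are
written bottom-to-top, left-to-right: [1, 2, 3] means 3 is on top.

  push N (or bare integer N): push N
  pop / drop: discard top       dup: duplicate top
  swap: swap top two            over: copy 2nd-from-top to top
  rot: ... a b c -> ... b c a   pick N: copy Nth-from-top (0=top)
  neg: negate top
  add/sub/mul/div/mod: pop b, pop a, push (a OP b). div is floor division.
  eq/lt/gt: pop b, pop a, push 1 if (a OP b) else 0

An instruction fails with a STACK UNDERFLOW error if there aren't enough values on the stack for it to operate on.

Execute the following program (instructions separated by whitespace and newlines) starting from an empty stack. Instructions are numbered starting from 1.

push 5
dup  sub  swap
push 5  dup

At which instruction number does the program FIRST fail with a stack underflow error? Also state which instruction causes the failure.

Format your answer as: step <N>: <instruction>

Step 1 ('push 5'): stack = [5], depth = 1
Step 2 ('dup'): stack = [5, 5], depth = 2
Step 3 ('sub'): stack = [0], depth = 1
Step 4 ('swap'): needs 2 value(s) but depth is 1 — STACK UNDERFLOW

Answer: step 4: swap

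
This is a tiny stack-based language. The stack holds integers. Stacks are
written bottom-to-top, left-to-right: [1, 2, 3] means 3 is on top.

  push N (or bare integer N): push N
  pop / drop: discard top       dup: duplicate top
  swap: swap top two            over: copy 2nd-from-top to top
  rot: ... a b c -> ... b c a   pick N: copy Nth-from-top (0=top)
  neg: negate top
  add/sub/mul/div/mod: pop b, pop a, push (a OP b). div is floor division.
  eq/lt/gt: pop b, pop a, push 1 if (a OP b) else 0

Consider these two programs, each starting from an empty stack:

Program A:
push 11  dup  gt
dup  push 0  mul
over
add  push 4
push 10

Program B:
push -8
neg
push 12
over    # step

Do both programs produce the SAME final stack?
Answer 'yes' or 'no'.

Answer: no

Derivation:
Program A trace:
  After 'push 11': [11]
  After 'dup': [11, 11]
  After 'gt': [0]
  After 'dup': [0, 0]
  After 'push 0': [0, 0, 0]
  After 'mul': [0, 0]
  After 'over': [0, 0, 0]
  After 'add': [0, 0]
  After 'push 4': [0, 0, 4]
  After 'push 10': [0, 0, 4, 10]
Program A final stack: [0, 0, 4, 10]

Program B trace:
  After 'push -8': [-8]
  After 'neg': [8]
  After 'push 12': [8, 12]
  After 'over': [8, 12, 8]
Program B final stack: [8, 12, 8]
Same: no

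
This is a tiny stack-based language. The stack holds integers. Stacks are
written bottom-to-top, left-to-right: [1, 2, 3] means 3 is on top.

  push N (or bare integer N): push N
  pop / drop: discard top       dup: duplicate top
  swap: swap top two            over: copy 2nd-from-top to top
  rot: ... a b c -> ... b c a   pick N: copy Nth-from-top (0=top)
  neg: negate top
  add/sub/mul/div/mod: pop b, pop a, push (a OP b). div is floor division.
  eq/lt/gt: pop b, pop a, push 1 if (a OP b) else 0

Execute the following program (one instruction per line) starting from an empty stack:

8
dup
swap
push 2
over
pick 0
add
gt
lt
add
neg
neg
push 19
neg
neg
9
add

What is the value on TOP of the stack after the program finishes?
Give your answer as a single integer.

After 'push 8': [8]
After 'dup': [8, 8]
After 'swap': [8, 8]
After 'push 2': [8, 8, 2]
After 'over': [8, 8, 2, 8]
After 'pick 0': [8, 8, 2, 8, 8]
After 'add': [8, 8, 2, 16]
After 'gt': [8, 8, 0]
After 'lt': [8, 0]
After 'add': [8]
After 'neg': [-8]
After 'neg': [8]
After 'push 19': [8, 19]
After 'neg': [8, -19]
After 'neg': [8, 19]
After 'push 9': [8, 19, 9]
After 'add': [8, 28]

Answer: 28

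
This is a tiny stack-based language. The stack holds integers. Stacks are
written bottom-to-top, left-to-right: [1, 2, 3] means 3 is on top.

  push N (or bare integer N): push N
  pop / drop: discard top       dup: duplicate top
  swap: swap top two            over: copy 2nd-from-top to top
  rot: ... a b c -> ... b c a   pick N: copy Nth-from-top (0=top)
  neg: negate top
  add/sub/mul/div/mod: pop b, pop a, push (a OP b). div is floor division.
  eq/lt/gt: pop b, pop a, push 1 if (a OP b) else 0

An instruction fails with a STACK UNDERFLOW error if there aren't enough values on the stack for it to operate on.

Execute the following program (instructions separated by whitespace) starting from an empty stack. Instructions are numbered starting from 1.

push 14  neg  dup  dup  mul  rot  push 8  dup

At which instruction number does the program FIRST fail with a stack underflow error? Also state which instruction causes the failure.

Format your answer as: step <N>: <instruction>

Answer: step 6: rot

Derivation:
Step 1 ('push 14'): stack = [14], depth = 1
Step 2 ('neg'): stack = [-14], depth = 1
Step 3 ('dup'): stack = [-14, -14], depth = 2
Step 4 ('dup'): stack = [-14, -14, -14], depth = 3
Step 5 ('mul'): stack = [-14, 196], depth = 2
Step 6 ('rot'): needs 3 value(s) but depth is 2 — STACK UNDERFLOW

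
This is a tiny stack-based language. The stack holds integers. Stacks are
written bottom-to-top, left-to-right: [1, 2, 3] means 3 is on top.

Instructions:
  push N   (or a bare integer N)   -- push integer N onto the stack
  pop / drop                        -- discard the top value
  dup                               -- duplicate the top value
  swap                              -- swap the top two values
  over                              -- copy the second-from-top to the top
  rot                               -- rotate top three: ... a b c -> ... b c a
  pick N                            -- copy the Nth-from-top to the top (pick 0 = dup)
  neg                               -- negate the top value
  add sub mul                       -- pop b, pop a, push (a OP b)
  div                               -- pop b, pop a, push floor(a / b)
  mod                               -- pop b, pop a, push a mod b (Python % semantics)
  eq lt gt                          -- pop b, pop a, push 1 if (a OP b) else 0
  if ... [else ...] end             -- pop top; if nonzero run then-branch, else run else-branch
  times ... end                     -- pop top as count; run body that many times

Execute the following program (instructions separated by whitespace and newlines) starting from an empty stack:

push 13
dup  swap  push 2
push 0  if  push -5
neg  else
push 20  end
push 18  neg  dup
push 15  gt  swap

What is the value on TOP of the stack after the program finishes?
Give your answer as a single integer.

After 'push 13': [13]
After 'dup': [13, 13]
After 'swap': [13, 13]
After 'push 2': [13, 13, 2]
After 'push 0': [13, 13, 2, 0]
After 'if': [13, 13, 2]
After 'push 20': [13, 13, 2, 20]
After 'push 18': [13, 13, 2, 20, 18]
After 'neg': [13, 13, 2, 20, -18]
After 'dup': [13, 13, 2, 20, -18, -18]
After 'push 15': [13, 13, 2, 20, -18, -18, 15]
After 'gt': [13, 13, 2, 20, -18, 0]
After 'swap': [13, 13, 2, 20, 0, -18]

Answer: -18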